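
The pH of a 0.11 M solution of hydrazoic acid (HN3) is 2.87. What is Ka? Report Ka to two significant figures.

[H+] = 10^(-2.87) = 1.35 × 10^-3 M
At equilibrium [HA] = 0.11 − 1.35 × 10^-3 = 1.09 × 10^-1 M
Ka = [H+][A-]/[HA] = (1.35 × 10^-3)² / 1.09 × 10^-1 = 1.7 × 10^-5

Ka = 1.7 × 10^-5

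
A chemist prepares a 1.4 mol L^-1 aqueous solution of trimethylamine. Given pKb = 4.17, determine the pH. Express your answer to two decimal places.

(CH3)3N + H2O ⇌ (CH3)3NH+ + OH-
Kb = 10^(−4.17) = 6.76 × 10^-5
Kb = [OH-]²/(1.4 − [OH-]) = 6.76 × 10^-5
Assume [OH-] ≪ 1.4: [OH-] ≈ √(6.76 × 10^-5 × 1.4) = 9.73 × 10^-3 M
Check: 0.69% ionized — well under 5%, approximation valid.
pOH = −log(9.73 × 10^-3) = 2.01; pH = 14.00 − 2.01 = 11.99

pH = 11.99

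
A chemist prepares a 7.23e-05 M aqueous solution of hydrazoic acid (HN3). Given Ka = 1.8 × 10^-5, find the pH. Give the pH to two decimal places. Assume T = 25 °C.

HN3 ⇌ N3- + H+
Ka = x²/(7.23e-05 − x) = 1.8 × 10^-5
Here C₀/Ka ≈ 4.02, so the small-x approximation fails. Use the quadratic:
x = (−Ka + √(Ka² + 4·Ka·C₀))/2 = 2.82 × 10^-5 M
pH = −log(2.82 × 10^-5) = 4.55

pH = 4.55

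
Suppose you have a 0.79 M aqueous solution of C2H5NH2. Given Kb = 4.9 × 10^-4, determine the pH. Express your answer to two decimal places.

pH = 12.29

C2H5NH2 + H2O ⇌ C2H5NH3+ + OH-
From the ICE table, Kb = [OH-]²/(0.79 − [OH-]) = 4.9 × 10^-4.
Since Kb ≪ C₀, [OH-] ≈ √(Kb·C₀) = 1.97 × 10^-2 M.
pOH = 1.71, so pH = 14.00 − pOH = 12.29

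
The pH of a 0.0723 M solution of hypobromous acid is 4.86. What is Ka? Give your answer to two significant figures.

[H+] = 10^(-4.86) = 1.38 × 10^-5 M
At equilibrium [HA] = 0.0723 − 1.38 × 10^-5 = 7.23 × 10^-2 M
Ka = [H+][A-]/[HA] = (1.38 × 10^-5)² / 7.23 × 10^-2 = 2.6 × 10^-9

Ka = 2.6 × 10^-9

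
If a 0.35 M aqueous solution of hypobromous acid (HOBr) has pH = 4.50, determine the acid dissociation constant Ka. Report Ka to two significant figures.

[H+] = 10^(-4.50) = 3.16 × 10^-5 M
At equilibrium [HA] = 0.35 − 3.16 × 10^-5 = 3.50 × 10^-1 M
Ka = [H+][A-]/[HA] = (3.16 × 10^-5)² / 3.50 × 10^-1 = 2.9 × 10^-9

Ka = 2.9 × 10^-9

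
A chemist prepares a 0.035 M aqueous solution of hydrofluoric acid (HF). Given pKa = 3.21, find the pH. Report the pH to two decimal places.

pH = 2.36

HF ⇌ F- + H+
Ka = 10^(−3.21) = 6.17 × 10^-4
From the ICE table, Ka = [H+]²/(0.035 − [H+]) = 6.17 × 10^-4.
Here C₀/Ka ≈ 56.7, so the small-[H+] approximation fails. Use the quadratic:
[H+] = [−0.000617 + √(0.000617² + 8.64e-05)]/2 = 4.35 × 10^-3 M
pH = −log[H+] = −log(4.35 × 10^-3) = 2.36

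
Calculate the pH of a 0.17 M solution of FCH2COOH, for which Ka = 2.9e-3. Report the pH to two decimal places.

pH = 1.68

FCH2COOH ⇌ FCH2COO- + H+
From the ICE table, Ka = x²/(0.17 − x) = 2.9 × 10^-3.
Here C₀/Ka ≈ 58.6, so the small-x approximation fails. Use the quadratic:
x = [−0.0029 + √(0.0029² + 0.00197)]/2 = 2.08 × 10^-2 M
pH = −log(2.08 × 10^-2) = 1.68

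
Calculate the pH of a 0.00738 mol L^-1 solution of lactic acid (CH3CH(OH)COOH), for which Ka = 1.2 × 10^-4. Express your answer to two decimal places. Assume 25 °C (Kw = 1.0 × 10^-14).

pH = 3.05

CH3CH(OH)COOH ⇌ CH3CH(OH)COO- + H+
From the ICE table, Ka = x²/(0.00738 − x) = 1.2 × 10^-4.
x is not negligible relative to C₀; solve x² + 0.00012·x − 8.86e-07 = 0.
x = [−0.00012 + √(0.00012² + 3.54e-06)]/2 = 8.83 × 10^-4 M
pH = −log[H+] = −log(8.83 × 10^-4) = 3.05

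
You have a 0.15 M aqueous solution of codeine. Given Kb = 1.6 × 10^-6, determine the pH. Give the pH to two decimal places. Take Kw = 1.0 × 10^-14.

pH = 10.69

C18H21NO3 + H2O ⇌ C18H22NO3+ + OH-
Kb = [OH-]²/(0.15 − [OH-]) = 1.6 × 10^-6
Neglecting [OH-] in the denominator: [OH-] = √(1.6 × 10^-6 × 0.15) = 4.90 × 10^-4 M
Check: 0.33% ionized — well under 5%, approximation valid.
pOH = 3.31, so pH = 14.00 − pOH = 10.69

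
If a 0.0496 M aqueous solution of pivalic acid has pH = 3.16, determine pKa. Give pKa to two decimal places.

[H+] = 10^(-3.16) = 6.92 × 10^-4 M
At equilibrium [HA] = 0.0496 − 6.92 × 10^-4 = 4.89 × 10^-2 M
Ka = [H+][A-]/[HA] = (6.92 × 10^-4)² / 4.89 × 10^-2 = 9.79 × 10^-6
pKa = -log(9.79 × 10^-6) = 5.01

pKa = 5.01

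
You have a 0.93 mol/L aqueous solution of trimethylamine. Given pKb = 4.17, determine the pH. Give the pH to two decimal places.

(CH3)3N + H2O ⇌ (CH3)3NH+ + OH-
Kb = 10^(−4.17) = 6.76 × 10^-5
From the ICE table, Kb = x²/(0.93 − x) = 6.76 × 10^-5.
Since Kb ≪ C₀, x ≈ √(Kb·C₀) = 7.93 × 10^-3 M.
Check: 0.85% ionized — well under 5%, approximation valid.
pOH = −log(7.93 × 10^-3) = 2.10; pH = 14.00 − 2.10 = 11.90

pH = 11.90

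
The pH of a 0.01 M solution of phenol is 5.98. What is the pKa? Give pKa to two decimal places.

[H+] = 10^(-5.98) = 1.05 × 10^-6 M
At equilibrium [HA] = 0.01 − 1.05 × 10^-6 = 1.00 × 10^-2 M
Ka = [H+][A-]/[HA] = (1.05 × 10^-6)² / 1.00 × 10^-2 = 1.10 × 10^-10
pKa = -log(1.10 × 10^-10) = 9.96

pKa = 9.96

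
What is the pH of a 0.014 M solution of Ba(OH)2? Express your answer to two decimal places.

Ba(OH)2 is a strong base (each formula unit releases 2 OH-); [OH-] = 0.028 M.
pOH = -log(0.028) = 1.55
pH = 14.00 - 1.55 = 12.45

pH = 12.45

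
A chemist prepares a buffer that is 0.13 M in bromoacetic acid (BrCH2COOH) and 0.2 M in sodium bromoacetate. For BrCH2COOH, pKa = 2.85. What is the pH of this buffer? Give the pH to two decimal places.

Henderson–Hasselbalch: pH = pKa + log([BrCH2COO-]/[BrCH2COOH]) = 2.85 + log(0.2/0.13)
pH = 2.85 + (+0.187) = 3.04

pH = 3.04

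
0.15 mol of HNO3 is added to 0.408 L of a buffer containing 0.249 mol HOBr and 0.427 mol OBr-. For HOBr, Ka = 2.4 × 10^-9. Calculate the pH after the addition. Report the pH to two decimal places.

pH = 8.46

After neutralization: n(HOBr) = 0.399 mol, n(OBr-) = 0.277 mol.
pKa = −log(2.4 × 10^-9) = 8.620
pH = pKa + log(n_OBr-/n_HOBr) = 8.620 + log(0.277/0.399) = 8.620 + (-0.158)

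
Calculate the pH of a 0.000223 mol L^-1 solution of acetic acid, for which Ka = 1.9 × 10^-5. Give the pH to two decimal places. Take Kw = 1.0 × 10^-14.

pH = 4.25

CH3COOH ⇌ CH3COO- + H+
Let x = [H+] at equilibrium. Ka = x²/(0.000223 − x).
Here C₀/Ka ≈ 11.7, so the small-x approximation fails. Use the quadratic:
x = (−Ka + √(Ka² + 4·Ka·C₀))/2 = 5.63 × 10^-5 M
pH = −log[H+] = −log(5.63 × 10^-5) = 4.25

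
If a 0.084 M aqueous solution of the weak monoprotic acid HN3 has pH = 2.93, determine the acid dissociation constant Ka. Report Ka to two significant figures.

[H+] = 10^(-2.93) = 1.17 × 10^-3 M
At equilibrium [HA] = 0.084 − 1.17 × 10^-3 = 8.28 × 10^-2 M
Ka = [H+][A-]/[HA] = (1.17 × 10^-3)² / 8.28 × 10^-2 = 1.7 × 10^-5

Ka = 1.7 × 10^-5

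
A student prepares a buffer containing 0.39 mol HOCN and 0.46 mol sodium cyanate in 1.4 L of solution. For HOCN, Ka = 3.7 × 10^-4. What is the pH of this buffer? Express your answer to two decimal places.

pH = 3.50

pKa = −log(3.7 × 10^-4) = 3.432
Henderson–Hasselbalch: pH = pKa + log([OCN-]/[HOCN]) = 3.432 + log(0.46/0.39)
pH = 3.432 + (+0.072) = 3.50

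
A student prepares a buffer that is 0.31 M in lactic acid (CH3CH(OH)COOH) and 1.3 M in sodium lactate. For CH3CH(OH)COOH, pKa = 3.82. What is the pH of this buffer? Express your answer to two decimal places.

pH = pKa + log([A⁻]/[HA]) = 3.82 + log(1.3/0.31)
pH = 3.82 + (+0.623) = 4.44

pH = 4.44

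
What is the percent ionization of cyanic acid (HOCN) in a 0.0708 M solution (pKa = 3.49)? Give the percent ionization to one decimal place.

6.5%

HOCN ⇌ OCN- + H+; let x = [H+] at equilibrium.
Ka = 10^(−3.49) = 3.24 × 10^-4
Ka = x²/(C₀ − x); solving the quadratic gives x = 4.63 × 10^-3 M.
Fraction ionized = 4.63 × 10^-3 / 0.0708 = 0.0654 → 6.5%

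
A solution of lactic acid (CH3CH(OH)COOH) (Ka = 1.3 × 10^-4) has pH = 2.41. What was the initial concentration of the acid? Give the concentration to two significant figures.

C₀ = 1.2 × 10^-1 M

[H+] = 10^(-2.41) = 3.89 × 10^-3 M = x
Ka = x²/(C₀ − x) ⇒ C₀ = x + x²/Ka
C₀ = 3.89 × 10^-3 + (3.89 × 10^-3)²/(1.3 × 10^-4) = 1.20 × 10^-1 M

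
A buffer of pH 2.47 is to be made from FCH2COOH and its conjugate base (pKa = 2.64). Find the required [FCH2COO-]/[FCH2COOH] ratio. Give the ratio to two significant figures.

pH = pKa + log(r) ⇒ log(r) = 2.47 − 2.64 = -0.17
r = [FCH2COO-]/[FCH2COOH] = 10^(-0.17) = 0.676

ratio = 0.68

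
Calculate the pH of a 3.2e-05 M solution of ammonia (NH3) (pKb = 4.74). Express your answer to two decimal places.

NH3 + H2O ⇌ NH4+ + OH-
Kb = 10^(−4.74) = 1.82 × 10^-5
Let x = [OH-] at equilibrium. Kb = x²/(3.2e-05 − x).
The 5% rule fails; solving x² + Kb·x − Kb·C₀ = 0 exactly:
x = (−Kb + √(Kb² + 4·Kb·C₀))/2 = 1.67 × 10^-5 M
pOH = −log(1.67 × 10^-5) = 4.78; pH = 14.00 − 4.78 = 9.22

pH = 9.22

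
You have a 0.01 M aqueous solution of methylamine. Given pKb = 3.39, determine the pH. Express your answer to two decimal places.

pH = 11.26

CH3NH2 + H2O ⇌ CH3NH3+ + OH-
Kb = 10^(−3.39) = 4.07 × 10^-4
Kb = [OH-]²/(0.01 − [OH-]) = 4.07 × 10^-4
The 5% rule fails; solving [OH-]² + Kb·[OH-] − Kb·C₀ = 0 exactly:
[OH-] = (−Kb + √(Kb² + 4·Kb·C₀))/2 = 1.82 × 10^-3 M
pOH = 2.74, so pH = 14.00 − pOH = 11.26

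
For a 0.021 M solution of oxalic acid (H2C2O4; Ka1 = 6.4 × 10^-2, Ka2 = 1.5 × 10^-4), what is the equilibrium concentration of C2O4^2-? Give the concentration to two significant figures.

1.5 × 10^-4 M

First ionization gives [H+] ≈ [HC2O4-] = 1.67 × 10^-2 M.
Second step: Ka2 = [H+][C2O4^2-]/[HC2O4-] ≈ [C2O4^2-] (since [H+] ≈ [HC2O4-]).
So [C2O4^2-] ≈ Ka2.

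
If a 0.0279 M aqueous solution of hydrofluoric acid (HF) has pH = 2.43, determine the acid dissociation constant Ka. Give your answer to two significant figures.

Ka = 5.7 × 10^-4

[H+] = 10^(-2.43) = 3.72 × 10^-3 M
At equilibrium [HA] = 0.0279 − 3.72 × 10^-3 = 2.42 × 10^-2 M
Ka = [H+][A-]/[HA] = (3.72 × 10^-3)² / 2.42 × 10^-2 = 5.7 × 10^-4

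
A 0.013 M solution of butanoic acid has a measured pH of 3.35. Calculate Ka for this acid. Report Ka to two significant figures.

Ka = 1.6 × 10^-5

[H+] = 10^(-3.35) = 4.47 × 10^-4 M
At equilibrium [HA] = 0.013 − 4.47 × 10^-4 = 1.26 × 10^-2 M
Ka = [H+][A-]/[HA] = (4.47 × 10^-4)² / 1.26 × 10^-2 = 1.6 × 10^-5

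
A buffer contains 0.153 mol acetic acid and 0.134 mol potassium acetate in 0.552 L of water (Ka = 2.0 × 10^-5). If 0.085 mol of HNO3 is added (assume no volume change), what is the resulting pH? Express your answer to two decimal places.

After neutralization: n(CH3COOH) = 0.238 mol, n(CH3COO-) = 0.049 mol.
pKa = −log(2.0 × 10^-5) = 4.699
pH = pKa + log(n_CH3COO-/n_CH3COOH) = 4.699 + log(0.049/0.238) = 4.699 + (-0.686)

pH = 4.01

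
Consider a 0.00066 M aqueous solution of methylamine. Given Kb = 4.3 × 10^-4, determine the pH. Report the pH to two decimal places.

pH = 10.56

CH3NH2 + H2O ⇌ CH3NH3+ + OH-
Kb = x²/(0.00066 − x) = 4.3 × 10^-4
The 5% rule fails; solving x² + Kb·x − Kb·C₀ = 0 exactly:
x = (−Kb + √(Kb² + 4·Kb·C₀))/2 = 3.59 × 10^-4 M
pOH = −log(3.59 × 10^-4) = 3.44; pH = 14.00 − 3.44 = 10.56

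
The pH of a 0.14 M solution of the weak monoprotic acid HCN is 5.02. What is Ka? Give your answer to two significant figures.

Ka = 6.5 × 10^-10

[H+] = 10^(-5.02) = 9.55 × 10^-6 M
At equilibrium [HA] = 0.14 − 9.55 × 10^-6 = 1.40 × 10^-1 M
Ka = [H+][A-]/[HA] = (9.55 × 10^-6)² / 1.40 × 10^-1 = 6.5 × 10^-10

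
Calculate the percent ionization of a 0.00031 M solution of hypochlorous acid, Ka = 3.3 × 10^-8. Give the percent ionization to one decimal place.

HOCl ⇌ OCl- + H+; let x = [H+] at equilibrium.
x ≈ √(Ka·C₀) = √(3.3 × 10^-8 × 0.00031) = 3.20 × 10^-6 M
Fraction ionized = 3.20 × 10^-6 / 0.00031 = 0.0103 → 1.0%

1.0%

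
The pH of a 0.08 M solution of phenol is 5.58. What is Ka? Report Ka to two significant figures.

[H+] = 10^(-5.58) = 2.63 × 10^-6 M
At equilibrium [HA] = 0.08 − 2.63 × 10^-6 = 8.00 × 10^-2 M
Ka = [H+][A-]/[HA] = (2.63 × 10^-6)² / 8.00 × 10^-2 = 8.6 × 10^-11

Ka = 8.6 × 10^-11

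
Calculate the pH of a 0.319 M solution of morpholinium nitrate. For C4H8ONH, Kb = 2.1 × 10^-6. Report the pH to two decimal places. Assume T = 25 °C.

C4H8ONH2+ is the conjugate acid of the weak base C4H8ONH.
Ka = Kw/Kb = 1.0×10^-14 / 2.1 × 10^-6 = 4.76 × 10^-9
From the ICE table, Ka = x²/(0.319 − x) = 4.76 × 10^-9.
Neglecting x in the denominator: x = √(4.76 × 10^-9 × 0.319) = 3.90 × 10^-5 M
pH = −log(3.90 × 10^-5) = 4.41

pH = 4.41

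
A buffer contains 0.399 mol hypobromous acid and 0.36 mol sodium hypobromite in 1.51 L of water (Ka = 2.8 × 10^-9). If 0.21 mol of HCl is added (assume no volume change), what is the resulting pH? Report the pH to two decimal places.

pH = 7.94

Added H+ converts OBr- to HOBr: HOBr → 0.609 mol, OBr- → 0.15 mol.
pKa = −log(2.8 × 10^-9) = 8.553
pH = pKa + log([A⁻]/[HA]) = 8.553 + log(0.15/0.609) = 8.553 -0.609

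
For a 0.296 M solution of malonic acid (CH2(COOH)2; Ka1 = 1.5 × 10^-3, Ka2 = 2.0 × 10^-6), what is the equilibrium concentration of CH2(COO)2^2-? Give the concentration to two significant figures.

2.0 × 10^-6 M

First ionization gives [H+] ≈ [CH2(COOH)COO-] = 2.03 × 10^-2 M.
Second step: Ka2 = [H+][CH2(COO)2^2-]/[CH2(COOH)COO-] ≈ [CH2(COO)2^2-] (since [H+] ≈ [CH2(COOH)COO-]).
So [CH2(COO)2^2-] ≈ Ka2.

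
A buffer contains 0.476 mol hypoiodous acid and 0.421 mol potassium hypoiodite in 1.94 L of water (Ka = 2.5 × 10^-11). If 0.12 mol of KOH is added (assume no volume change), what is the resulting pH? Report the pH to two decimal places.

OH- converts HOI to OI-: HOI → 0.356 mol, OI- → 0.541 mol.
pKa = −log(2.5 × 10^-11) = 10.602
Henderson–Hasselbalch with mole ratio 0.541/0.356: pH = 10.602 + (+0.182)

pH = 10.78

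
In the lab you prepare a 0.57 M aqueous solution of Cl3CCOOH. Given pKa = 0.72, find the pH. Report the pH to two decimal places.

pH = 0.61

Cl3CCOOH ⇌ Cl3CCOO- + H+
Ka = 10^(−0.72) = 1.91 × 10^-1
Ka = x²/(0.57 − x) = 1.91 × 10^-1
Here C₀/Ka ≈ 2.98, so the small-x approximation fails. Use the quadratic:
x = (−Ka + √(Ka² + 4·Ka·C₀))/2 = 2.48 × 10^-1 M
pH = −log[H+] = −log(2.48 × 10^-1) = 0.61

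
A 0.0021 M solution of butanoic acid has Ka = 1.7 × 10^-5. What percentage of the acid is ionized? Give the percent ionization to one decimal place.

CH3(CH2)2COOH ⇌ CH3(CH2)2COO- + H+; let x = [H+] at equilibrium.
Ka = x²/(C₀ − x); solving the quadratic gives x = 1.81 × 10^-4 M.
% ionization = x/C₀ × 100% = 1.81 × 10^-4/0.0021 × 100% = 8.6%

8.6%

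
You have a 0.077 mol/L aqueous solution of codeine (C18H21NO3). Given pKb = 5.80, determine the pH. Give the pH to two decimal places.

pH = 10.54

C18H21NO3 + H2O ⇌ C18H22NO3+ + OH-
Kb = 10^(−5.80) = 1.58 × 10^-6
Kb = x²/(0.077 − x) = 1.58 × 10^-6
Since Kb ≪ C₀, x ≈ √(Kb·C₀) = 3.49 × 10^-4 M.
(x/C₀ = 0.45% < 5%, so the approximation holds.)
pOH = −log(3.49 × 10^-4) = 3.46; pH = 14.00 − 3.46 = 10.54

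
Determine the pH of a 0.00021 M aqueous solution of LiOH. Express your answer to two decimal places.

LiOH is a strong base; [OH-] = 0.00021 M.
pOH = -log(0.00021) = 3.68
pH = 14.00 - 3.68 = 10.32

pH = 10.32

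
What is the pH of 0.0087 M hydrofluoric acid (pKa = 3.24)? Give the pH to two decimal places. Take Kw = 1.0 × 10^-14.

pH = 2.71

HF ⇌ F- + H+
Ka = 10^(−3.24) = 5.75 × 10^-4
Ka = [H+]²/(0.0087 − [H+]) = 5.75 × 10^-4
The 5% rule fails; solving [H+]² + Ka·[H+] − Ka·C₀ = 0 exactly:
[H+] = [−0.000575 + √(0.000575² + 2e-05)]/2 = 1.97 × 10^-3 M
pH = −log[H+] = −log(1.97 × 10^-3) = 2.71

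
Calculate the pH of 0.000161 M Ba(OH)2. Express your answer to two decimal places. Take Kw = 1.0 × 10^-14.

Ba(OH)2 is a strong base (each formula unit releases 2 OH-); [OH-] = 0.000322 M.
pOH = -log(0.000322) = 3.49
pH = 14.00 - 3.49 = 10.51

pH = 10.51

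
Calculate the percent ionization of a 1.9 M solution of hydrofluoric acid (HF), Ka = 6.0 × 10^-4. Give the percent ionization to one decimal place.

HF ⇌ F- + H+; let x = [H+] at equilibrium.
x ≈ √(Ka·C₀) = √(6.0 × 10^-4 × 1.9) = 3.38 × 10^-2 M
Fraction ionized = 3.38 × 10^-2 / 1.9 = 0.0178 → 1.8%

1.8%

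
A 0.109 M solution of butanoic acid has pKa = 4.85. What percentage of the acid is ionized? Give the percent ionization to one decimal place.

1.1%

CH3(CH2)2COOH ⇌ CH3(CH2)2COO- + H+; let x = [H+] at equilibrium.
Ka = 10^(−4.85) = 1.41 × 10^-5
x ≈ √(Ka·C₀) = √(1.41 × 10^-5 × 0.109) = 1.24 × 10^-3 M
% ionization = x/C₀ × 100% = 1.24 × 10^-3/0.109 × 100% = 1.1%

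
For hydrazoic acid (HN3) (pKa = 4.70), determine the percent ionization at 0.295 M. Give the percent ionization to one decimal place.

HN3 ⇌ N3- + H+; let x = [H+] at equilibrium.
Ka = 10^(−4.70) = 2.00 × 10^-5
x ≈ √(Ka·C₀) = √(2.00 × 10^-5 × 0.295) = 2.43 × 10^-3 M
Fraction ionized = 2.43 × 10^-3 / 0.295 = 0.0082 → 0.8%

0.8%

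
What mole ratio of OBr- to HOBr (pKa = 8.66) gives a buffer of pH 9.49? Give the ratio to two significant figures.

ratio = 6.8

pH = pKa + log(r) ⇒ log(r) = 9.49 − 8.66 = +0.83
r = [OBr-]/[HOBr] = 10^(+0.83) = 6.76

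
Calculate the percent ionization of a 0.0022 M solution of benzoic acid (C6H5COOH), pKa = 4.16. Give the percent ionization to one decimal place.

C6H5COOH ⇌ C6H5COO- + H+; let x = [H+] at equilibrium.
Ka = 10^(−4.16) = 6.92 × 10^-5
Ka = x²/(C₀ − x); solving the quadratic gives x = 3.57 × 10^-4 M.
Fraction ionized = 3.57 × 10^-4 / 0.0022 = 0.1623 → 16.2%

16.2%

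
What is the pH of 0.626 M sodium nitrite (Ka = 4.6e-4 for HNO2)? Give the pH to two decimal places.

NO2- is the conjugate base of the weak acid HNO2.
Kb = Kw/Ka = 1.0×10^-14 / 4.6 × 10^-4 = 2.17 × 10^-11
Let x = [OH-] at equilibrium. Kb = x²/(0.626 − x).
Neglecting x in the denominator: x = √(2.17 × 10^-11 × 0.626) = 3.69 × 10^-6 M
pOH = 5.43, so pH = 14.00 − pOH = 8.57

pH = 8.57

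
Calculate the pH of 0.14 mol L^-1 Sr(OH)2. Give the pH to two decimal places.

Sr(OH)2 is a strong base (each formula unit releases 2 OH-); [OH-] = 0.28 M.
pOH = -log(0.28) = 0.55
pH = 14.00 - 0.55 = 13.45

pH = 13.45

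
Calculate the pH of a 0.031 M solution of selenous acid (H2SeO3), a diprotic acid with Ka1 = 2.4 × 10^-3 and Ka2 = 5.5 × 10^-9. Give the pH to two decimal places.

pH = 2.12

Ka1 ≫ Ka2, so treat the first dissociation as the only significant source of H+.
Ka1 = x²/(0.031 − x) = 2.4 × 10^-3
Solving the quadratic: x = (−Ka1 + √(Ka1² + 4·Ka1·C₀))/2 = 7.51 × 10^-3 M
pH = −log(7.51 × 10^-3) = 2.12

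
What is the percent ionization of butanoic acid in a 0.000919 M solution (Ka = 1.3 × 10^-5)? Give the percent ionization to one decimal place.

CH3(CH2)2COOH ⇌ CH3(CH2)2COO- + H+; let x = [H+] at equilibrium.
Ka = x²/(C₀ − x); solving the quadratic gives x = 1.03 × 10^-4 M.
% ionization = x/C₀ × 100% = 1.03 × 10^-4/0.000919 × 100% = 11.2%

11.2%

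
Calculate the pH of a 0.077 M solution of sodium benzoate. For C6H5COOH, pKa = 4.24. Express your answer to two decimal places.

pH = 8.56

C6H5COO- is the conjugate base of the weak acid C6H5COOH.
Ka = 10^(−4.24) = 5.75 × 10^-5
Kb = Kw/Ka = 1.0×10^-14 / 5.75 × 10^-5 = 1.74 × 10^-10
From the ICE table, Kb = [OH-]²/(0.077 − [OH-]) = 1.74 × 10^-10.
Assume [OH-] ≪ 0.077: [OH-] ≈ √(1.74 × 10^-10 × 0.077) = 3.66 × 10^-6 M
([OH-]/C₀ = 0.0048% < 5%, so the approximation holds.)
pOH = 5.44, so pH = 14.00 − pOH = 8.56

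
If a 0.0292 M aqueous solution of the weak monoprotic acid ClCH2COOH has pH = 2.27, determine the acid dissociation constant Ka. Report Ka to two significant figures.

Ka = 1.2 × 10^-3

[H+] = 10^(-2.27) = 5.37 × 10^-3 M
At equilibrium [HA] = 0.0292 − 5.37 × 10^-3 = 2.38 × 10^-2 M
Ka = [H+][A-]/[HA] = (5.37 × 10^-3)² / 2.38 × 10^-2 = 1.2 × 10^-3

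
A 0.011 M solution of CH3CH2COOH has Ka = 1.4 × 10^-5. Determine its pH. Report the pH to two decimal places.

pH = 3.41

CH3CH2COOH ⇌ CH3CH2COO- + H+
Ka = x²/(0.011 − x) = 1.4 × 10^-5
Assume x ≪ 0.011: x ≈ √(1.4 × 10^-5 × 0.011) = 3.92 × 10^-4 M
(x/C₀ = 3.6% < 5%, so the approximation holds.)
pH = −log[H+] = −log(3.92 × 10^-4) = 3.41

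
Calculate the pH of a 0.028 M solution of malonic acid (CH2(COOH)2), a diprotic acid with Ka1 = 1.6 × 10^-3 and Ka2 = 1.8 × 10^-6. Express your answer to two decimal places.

pH = 2.23

Since Ka1 ≫ Ka2, the first ionization dominates [H+].
Ka1 = x²/(0.028 − x) = 1.6 × 10^-3
Solving the quadratic: x = (−Ka1 + √(Ka1² + 4·Ka1·C₀))/2 = 5.94 × 10^-3 M
pH = −log(5.94 × 10^-3) = 2.23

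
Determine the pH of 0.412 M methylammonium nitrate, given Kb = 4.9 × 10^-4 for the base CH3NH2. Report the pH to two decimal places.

CH3NH3+ is the conjugate acid of the weak base CH3NH2.
Ka = Kw/Kb = 1.0×10^-14 / 4.9 × 10^-4 = 2.04 × 10^-11
From the ICE table, Ka = x²/(0.412 − x) = 2.04 × 10^-11.
Since Ka ≪ C₀, x ≈ √(Ka·C₀) = 2.90 × 10^-6 M.
(x/C₀ = 0.0007% < 5%, so the approximation holds.)
pH = −log[H+] = −log(2.90 × 10^-6) = 5.54

pH = 5.54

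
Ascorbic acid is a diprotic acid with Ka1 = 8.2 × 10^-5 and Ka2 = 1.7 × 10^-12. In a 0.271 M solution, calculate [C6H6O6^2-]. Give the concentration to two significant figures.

1.7 × 10^-12 M

First ionization gives [H+] ≈ [HC6H6O6-] = 4.71 × 10^-3 M.
Second step: Ka2 = [H+][C6H6O6^2-]/[HC6H6O6-] ≈ [C6H6O6^2-] (since [H+] ≈ [HC6H6O6-]).
So [C6H6O6^2-] ≈ Ka2.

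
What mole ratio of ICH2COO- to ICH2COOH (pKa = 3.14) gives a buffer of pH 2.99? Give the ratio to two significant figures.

pH = pKa + log(r) ⇒ log(r) = 2.99 − 3.14 = -0.15
r = [ICH2COO-]/[ICH2COOH] = 10^(-0.15) = 0.708

ratio = 0.71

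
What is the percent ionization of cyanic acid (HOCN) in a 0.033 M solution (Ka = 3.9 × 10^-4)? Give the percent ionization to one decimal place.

HOCN ⇌ OCN- + H+; let x = [H+] at equilibrium.
Ka = x²/(C₀ − x); solving the quadratic gives x = 3.40 × 10^-3 M.
% ionization = x/C₀ × 100% = 3.40 × 10^-3/0.033 × 100% = 10.3%

10.3%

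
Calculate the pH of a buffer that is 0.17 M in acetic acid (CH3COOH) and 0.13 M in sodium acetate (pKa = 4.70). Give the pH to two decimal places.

Henderson–Hasselbalch: pH = pKa + log([CH3COO-]/[CH3COOH]) = 4.70 + log(0.13/0.17)
pH = 4.70 + (-0.117) = 4.58

pH = 4.58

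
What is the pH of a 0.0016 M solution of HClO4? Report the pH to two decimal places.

pH = 2.80

HClO4 is a strong acid and dissociates completely, so [H+] = 0.0016 M.
pH = -log(0.0016) = 2.80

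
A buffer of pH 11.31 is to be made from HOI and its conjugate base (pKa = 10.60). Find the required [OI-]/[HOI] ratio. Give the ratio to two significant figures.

pH = pKa + log(r) ⇒ log(r) = 11.31 − 10.60 = +0.71
r = [OI-]/[HOI] = 10^(+0.71) = 5.13

ratio = 5.1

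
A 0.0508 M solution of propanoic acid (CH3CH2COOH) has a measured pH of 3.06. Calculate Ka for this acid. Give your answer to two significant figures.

Ka = 1.5 × 10^-5

[H+] = 10^(-3.06) = 8.71 × 10^-4 M
At equilibrium [HA] = 0.0508 − 8.71 × 10^-4 = 4.99 × 10^-2 M
Ka = [H+][A-]/[HA] = (8.71 × 10^-4)² / 4.99 × 10^-2 = 1.5 × 10^-5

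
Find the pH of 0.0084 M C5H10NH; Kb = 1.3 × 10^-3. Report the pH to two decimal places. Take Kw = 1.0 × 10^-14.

C5H10NH + H2O ⇌ C5H10NH2+ + OH-
Kb = [OH-]²/(0.0084 − [OH-]) = 1.3 × 10^-3
Here C₀/Kb ≈ 6.46, so the small-[OH-] approximation fails. Use the quadratic:
[OH-] = (−Kb + √(Kb² + 4·Kb·C₀))/2 = 2.72 × 10^-3 M
pOH = 2.57, so pH = 14.00 − pOH = 11.43

pH = 11.43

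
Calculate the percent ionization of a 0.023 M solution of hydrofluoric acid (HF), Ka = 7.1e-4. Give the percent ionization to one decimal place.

HF ⇌ F- + H+; let x = [H+] at equilibrium.
Ka = x²/(C₀ − x); solving the quadratic gives x = 3.70 × 10^-3 M.
Fraction ionized = 3.70 × 10^-3 / 0.023 = 0.1609 → 16.1%

16.1%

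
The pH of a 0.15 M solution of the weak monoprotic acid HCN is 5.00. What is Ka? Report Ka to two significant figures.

[H+] = 10^(-5.00) = 1.00 × 10^-5 M
At equilibrium [HA] = 0.15 − 1.00 × 10^-5 = 1.50 × 10^-1 M
Ka = [H+][A-]/[HA] = (1.00 × 10^-5)² / 1.50 × 10^-1 = 6.7 × 10^-10

Ka = 6.7 × 10^-10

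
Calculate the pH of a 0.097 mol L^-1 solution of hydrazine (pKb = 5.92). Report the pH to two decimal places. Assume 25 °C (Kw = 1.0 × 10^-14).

N2H4 + H2O ⇌ N2H5+ + OH-
Kb = 10^(−5.92) = 1.20 × 10^-6
Kb = x²/(0.097 − x) = 1.20 × 10^-6
Neglecting x in the denominator: x = √(1.20 × 10^-6 × 0.097) = 3.41 × 10^-4 M
Check: 0.35% ionized — well under 5%, approximation valid.
pOH = −log(3.41 × 10^-4) = 3.47; pH = 14.00 − 3.47 = 10.53

pH = 10.53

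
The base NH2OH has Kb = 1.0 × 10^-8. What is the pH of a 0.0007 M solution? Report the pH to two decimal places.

NH2OH + H2O ⇌ NH3OH+ + OH-
Kb = x²/(0.0007 − x) = 1.0 × 10^-8
Since Kb ≪ C₀, x ≈ √(Kb·C₀) = 2.65 × 10^-6 M.
pOH = −log(2.65 × 10^-6) = 5.58; pH = 14.00 − 5.58 = 8.42

pH = 8.42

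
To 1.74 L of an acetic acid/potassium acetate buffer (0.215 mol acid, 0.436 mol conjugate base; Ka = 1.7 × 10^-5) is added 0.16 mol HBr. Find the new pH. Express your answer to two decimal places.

pH = 4.64

After neutralization: n(CH3COOH) = 0.375 mol, n(CH3COO-) = 0.276 mol.
pKa = −log(1.7 × 10^-5) = 4.770
Henderson–Hasselbalch with mole ratio 0.276/0.375: pH = 4.770 + (-0.133)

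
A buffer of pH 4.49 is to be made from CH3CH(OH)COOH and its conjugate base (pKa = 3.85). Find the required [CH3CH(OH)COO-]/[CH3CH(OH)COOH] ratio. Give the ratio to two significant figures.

ratio = 4.4

pH = pKa + log(r) ⇒ log(r) = 4.49 − 3.85 = +0.64
r = [CH3CH(OH)COO-]/[CH3CH(OH)COOH] = 10^(+0.64) = 4.37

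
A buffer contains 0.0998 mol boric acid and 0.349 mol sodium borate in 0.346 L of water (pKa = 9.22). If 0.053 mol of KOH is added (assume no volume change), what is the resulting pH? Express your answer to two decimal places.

pH = 10.15

OH- converts B(OH)3 to B(OH)4-: B(OH)3 → 0.0468 mol, B(OH)4- → 0.402 mol.
Henderson–Hasselbalch with mole ratio 0.402/0.0468: pH = 9.22 + (+0.934)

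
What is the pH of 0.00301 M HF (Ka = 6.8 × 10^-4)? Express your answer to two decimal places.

pH = 2.95

HF ⇌ F- + H+
Ka = x²/(0.00301 − x) = 6.8 × 10^-4
The 5% rule fails; solving x² + Ka·x − Ka·C₀ = 0 exactly:
x = [−0.00068 + √(0.00068² + 8.19e-06)]/2 = 1.13 × 10^-3 M
pH = −log(1.13 × 10^-3) = 2.95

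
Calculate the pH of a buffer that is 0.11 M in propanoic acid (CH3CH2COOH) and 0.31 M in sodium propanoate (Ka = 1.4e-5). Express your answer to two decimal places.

pH = 5.30

pKa = −log(1.4 × 10^-5) = 4.854
Using pH = pKa + log([base]/[acid]) with [base]/[acid] = 0.31/0.11:
pH = 4.854 + (+0.450) = 5.30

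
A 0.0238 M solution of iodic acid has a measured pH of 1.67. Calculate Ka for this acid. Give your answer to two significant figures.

[H+] = 10^(-1.67) = 2.14 × 10^-2 M
At equilibrium [HA] = 0.0238 − 2.14 × 10^-2 = 2.40 × 10^-3 M
Ka = [H+][A-]/[HA] = (2.14 × 10^-2)² / 2.40 × 10^-3 = 1.9 × 10^-1

Ka = 1.9 × 10^-1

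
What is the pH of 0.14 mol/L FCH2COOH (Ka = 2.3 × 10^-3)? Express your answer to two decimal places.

FCH2COOH ⇌ FCH2COO- + H+
From the ICE table, Ka = [H+]²/(0.14 − [H+]) = 2.3 × 10^-3.
[H+] is not negligible relative to C₀; solve [H+]² + 0.0023·[H+] − 0.000322 = 0.
[H+] = [−0.0023 + √(0.0023² + 0.00129)]/2 = 1.68 × 10^-2 M
pH = −log[H+] = −log(1.68 × 10^-2) = 1.77

pH = 1.77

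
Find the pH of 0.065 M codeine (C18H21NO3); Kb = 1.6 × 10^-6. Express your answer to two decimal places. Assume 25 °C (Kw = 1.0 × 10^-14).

C18H21NO3 + H2O ⇌ C18H22NO3+ + OH-
Kb = x²/(0.065 − x) = 1.6 × 10^-6
Neglecting x in the denominator: x = √(1.6 × 10^-6 × 0.065) = 3.22 × 10^-4 M
(x/C₀ = 0.5% < 5%, so the approximation holds.)
pOH = −log(3.22 × 10^-4) = 3.49; pH = 14.00 − 3.49 = 10.51

pH = 10.51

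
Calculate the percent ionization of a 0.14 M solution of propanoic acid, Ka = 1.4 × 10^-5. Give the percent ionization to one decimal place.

CH3CH2COOH ⇌ CH3CH2COO- + H+; let x = [H+] at equilibrium.
x ≈ √(Ka·C₀) = √(1.4 × 10^-5 × 0.14) = 1.40 × 10^-3 M
% ionization = x/C₀ × 100% = 1.40 × 10^-3/0.14 × 100% = 1.0%

1.0%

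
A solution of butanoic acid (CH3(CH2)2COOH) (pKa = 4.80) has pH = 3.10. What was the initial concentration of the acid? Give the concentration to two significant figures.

[H+] = 10^(-3.10) = 7.94 × 10^-4 M = x
Ka = 10^(−4.80) = 1.58 × 10^-5
Ka = x²/(C₀ − x) ⇒ C₀ = x + x²/Ka
C₀ = 7.94 × 10^-4 + (7.94 × 10^-4)²/(1.58 × 10^-5) = 4.07 × 10^-2 M

C₀ = 4.1 × 10^-2 M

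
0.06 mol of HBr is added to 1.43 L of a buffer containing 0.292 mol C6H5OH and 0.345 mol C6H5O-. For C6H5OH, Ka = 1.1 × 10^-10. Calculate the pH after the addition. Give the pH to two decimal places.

pH = 9.87

After neutralization: n(C6H5OH) = 0.352 mol, n(C6H5O-) = 0.285 mol.
pKa = −log(1.1 × 10^-10) = 9.959
pH = pKa + log(n_C6H5O-/n_C6H5OH) = 9.959 + log(0.285/0.352) = 9.959 + (-0.092)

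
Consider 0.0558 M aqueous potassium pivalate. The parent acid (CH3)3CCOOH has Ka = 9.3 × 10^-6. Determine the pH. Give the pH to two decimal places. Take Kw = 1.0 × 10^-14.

pH = 8.89

(CH3)3CCOO- is the conjugate base of the weak acid (CH3)3CCOOH.
Kb = Kw/Ka = 1.0×10^-14 / 9.3 × 10^-6 = 1.08 × 10^-9
Kb = [OH-]²/(0.0558 − [OH-]) = 1.08 × 10^-9
Neglecting [OH-] in the denominator: [OH-] = √(1.08 × 10^-9 × 0.0558) = 7.76 × 10^-6 M
([OH-]/C₀ = 0.014% < 5%, so the approximation holds.)
pOH = −log(7.76 × 10^-6) = 5.11; pH = 14.00 − 5.11 = 8.89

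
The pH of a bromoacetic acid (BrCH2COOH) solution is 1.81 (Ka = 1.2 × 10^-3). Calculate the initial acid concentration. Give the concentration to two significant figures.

[H+] = 10^(-1.81) = 1.55 × 10^-2 M = x
Ka = x²/(C₀ − x) ⇒ C₀ = x + x²/Ka
C₀ = 1.55 × 10^-2 + (1.55 × 10^-2)²/(1.2 × 10^-3) = 2.16 × 10^-1 M

C₀ = 2.2 × 10^-1 M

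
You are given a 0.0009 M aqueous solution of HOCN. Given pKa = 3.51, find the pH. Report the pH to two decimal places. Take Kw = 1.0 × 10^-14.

pH = 3.40

HOCN ⇌ OCN- + H+
Ka = 10^(−3.51) = 3.09 × 10^-4
Ka = x²/(0.0009 − x) = 3.09 × 10^-4
The 5% rule fails; solving x² + Ka·x − Ka·C₀ = 0 exactly:
x = [−0.000309 + √(0.000309² + 1.11e-06)]/2 = 3.95 × 10^-4 M
pH = −log[H+] = −log(3.95 × 10^-4) = 3.40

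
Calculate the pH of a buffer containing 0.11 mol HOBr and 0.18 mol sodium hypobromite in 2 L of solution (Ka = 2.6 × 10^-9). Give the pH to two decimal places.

pKa = −log(2.6 × 10^-9) = 8.585
pH = pKa + log([A⁻]/[HA]) = 8.585 + log(0.18/0.11)
pH = 8.585 + (+0.214) = 8.80

pH = 8.80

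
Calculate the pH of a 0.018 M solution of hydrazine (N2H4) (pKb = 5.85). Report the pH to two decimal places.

N2H4 + H2O ⇌ N2H5+ + OH-
Kb = 10^(−5.85) = 1.41 × 10^-6
From the ICE table, Kb = [OH-]²/(0.018 − [OH-]) = 1.41 × 10^-6.
Assume [OH-] ≪ 0.018: [OH-] ≈ √(1.41 × 10^-6 × 0.018) = 1.59 × 10^-4 M
pOH = −log(1.59 × 10^-4) = 3.80; pH = 14.00 − 3.80 = 10.20

pH = 10.20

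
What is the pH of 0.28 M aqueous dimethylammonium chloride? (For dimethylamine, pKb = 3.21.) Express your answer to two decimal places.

(CH3)2NH2+ is the conjugate acid of the weak base (CH3)2NH.
Kb = 10^(−3.21) = 6.17 × 10^-4
Ka = Kw/Kb = 1.0×10^-14 / 6.17 × 10^-4 = 1.62 × 10^-11
Ka = x²/(0.28 − x) = 1.62 × 10^-11
Neglecting x in the denominator: x = √(1.62 × 10^-11 × 0.28) = 2.13 × 10^-6 M
(x/C₀ = 0.00076% < 5%, so the approximation holds.)
pH = −log(2.13 × 10^-6) = 5.67

pH = 5.67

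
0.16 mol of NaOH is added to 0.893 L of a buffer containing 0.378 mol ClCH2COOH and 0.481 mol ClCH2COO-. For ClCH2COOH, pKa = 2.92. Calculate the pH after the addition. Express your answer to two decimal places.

OH- converts ClCH2COOH to ClCH2COO-: ClCH2COOH → 0.218 mol, ClCH2COO- → 0.641 mol.
pH = pKa + log([A⁻]/[HA]) = 2.92 + log(0.641/0.218) = 2.92 +0.468

pH = 3.39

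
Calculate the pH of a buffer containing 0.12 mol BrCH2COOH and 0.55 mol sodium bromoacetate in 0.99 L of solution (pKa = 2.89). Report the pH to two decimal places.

pH = 3.55

Using pH = pKa + log([base]/[acid]) with [base]/[acid] = 0.55/0.12:
pH = 2.89 + (+0.661) = 3.55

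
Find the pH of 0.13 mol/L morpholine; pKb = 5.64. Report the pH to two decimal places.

pH = 10.74

C4H8ONH + H2O ⇌ C4H8ONH2+ + OH-
Kb = 10^(−5.64) = 2.29 × 10^-6
From the ICE table, Kb = [OH-]²/(0.13 − [OH-]) = 2.29 × 10^-6.
Since Kb ≪ C₀, [OH-] ≈ √(Kb·C₀) = 5.46 × 10^-4 M.
Check: 0.42% ionized — well under 5%, approximation valid.
pOH = −log(5.46 × 10^-4) = 3.26; pH = 14.00 − 3.26 = 10.74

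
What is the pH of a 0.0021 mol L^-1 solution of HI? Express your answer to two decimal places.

HI is a strong acid and dissociates completely, so [H+] = 0.0021 M.
pH = -log(0.0021) = 2.68

pH = 2.68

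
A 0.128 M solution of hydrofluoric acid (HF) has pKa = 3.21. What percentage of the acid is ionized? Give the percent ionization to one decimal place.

HF ⇌ F- + H+; let x = [H+] at equilibrium.
Ka = 10^(−3.21) = 6.17 × 10^-4
Solve x² + 0.000617x − 7.9e-05 = 0 → x = 8.58 × 10^-3 M
Fraction ionized = 8.58 × 10^-3 / 0.128 = 0.0670 → 6.7%

6.7%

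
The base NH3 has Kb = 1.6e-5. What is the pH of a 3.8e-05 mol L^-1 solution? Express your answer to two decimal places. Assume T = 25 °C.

pH = 9.25

NH3 + H2O ⇌ NH4+ + OH-
Kb = [OH-]²/(3.8e-05 − [OH-]) = 1.6 × 10^-5
Here C₀/Kb ≈ 2.38, so the small-[OH-] approximation fails. Use the quadratic:
[OH-] = [−1.6e-05 + √(1.6e-05² + 2.43e-09)]/2 = 1.79 × 10^-5 M
pOH = −log(1.79 × 10^-5) = 4.75; pH = 14.00 − 4.75 = 9.25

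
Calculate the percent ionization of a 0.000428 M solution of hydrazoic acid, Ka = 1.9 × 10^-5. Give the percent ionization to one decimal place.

19.0%

HN3 ⇌ N3- + H+; let x = [H+] at equilibrium.
Ka = x²/(C₀ − x); solving the quadratic gives x = 8.12 × 10^-5 M.
Fraction ionized = 8.12 × 10^-5 / 0.000428 = 0.1897 → 19.0%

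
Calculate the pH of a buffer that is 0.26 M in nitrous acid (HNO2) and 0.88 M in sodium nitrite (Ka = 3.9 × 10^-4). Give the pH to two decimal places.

pH = 3.94

pKa = −log(3.9 × 10^-4) = 3.409
pH = pKa + log([A⁻]/[HA]) = 3.409 + log(0.88/0.26)
pH = 3.409 + (+0.530) = 3.94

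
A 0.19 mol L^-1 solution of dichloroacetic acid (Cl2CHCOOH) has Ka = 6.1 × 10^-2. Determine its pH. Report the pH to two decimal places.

Cl2CHCOOH ⇌ Cl2CHCOO- + H+
From the ICE table, Ka = [H+]²/(0.19 − [H+]) = 6.1 × 10^-2.
[H+] is not negligible relative to C₀; solve [H+]² + 0.061·[H+] − 0.0116 = 0.
[H+] = (−Ka + √(Ka² + 4·Ka·C₀))/2 = 8.14 × 10^-2 M
pH = −log(8.14 × 10^-2) = 1.09

pH = 1.09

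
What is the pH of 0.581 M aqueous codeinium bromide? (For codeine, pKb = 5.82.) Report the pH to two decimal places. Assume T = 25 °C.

C18H22NO3+ is the conjugate acid of the weak base C18H21NO3.
Kb = 10^(−5.82) = 1.51 × 10^-6
Ka = Kw/Kb = 1.0×10^-14 / 1.51 × 10^-6 = 6.62 × 10^-9
Let x = [H+] at equilibrium. Ka = x²/(0.581 − x).
Assume x ≪ 0.581: x ≈ √(6.62 × 10^-9 × 0.581) = 6.20 × 10^-5 M
pH = −log[H+] = −log(6.20 × 10^-5) = 4.21

pH = 4.21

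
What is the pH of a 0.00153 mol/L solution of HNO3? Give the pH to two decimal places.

HNO3 is a strong acid and dissociates completely, so [H+] = 0.00153 M.
pH = -log(0.00153) = 2.82

pH = 2.82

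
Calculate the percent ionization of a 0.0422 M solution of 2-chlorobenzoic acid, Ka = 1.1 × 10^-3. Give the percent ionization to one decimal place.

ClC6H4COOH ⇌ ClC6H4COO- + H+; let x = [H+] at equilibrium.
Solve x² + 0.0011x − 4.64e-05 = 0 → x = 6.29 × 10^-3 M
% ionization = x/C₀ × 100% = 6.29 × 10^-3/0.0422 × 100% = 14.9%

14.9%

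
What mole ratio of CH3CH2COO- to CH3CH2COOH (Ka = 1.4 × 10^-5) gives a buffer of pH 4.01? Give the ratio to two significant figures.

ratio = 0.14

pKa = -log(1.4 × 10^-5) = 4.854
pH = pKa + log(r) ⇒ log(r) = 4.01 − 4.854 = -0.844
r = [CH3CH2COO-]/[CH3CH2COOH] = 10^(-0.844) = 0.143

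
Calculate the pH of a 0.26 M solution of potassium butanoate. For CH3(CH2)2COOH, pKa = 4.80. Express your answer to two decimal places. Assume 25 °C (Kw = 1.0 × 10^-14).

CH3(CH2)2COO- is the conjugate base of the weak acid CH3(CH2)2COOH.
Ka = 10^(−4.80) = 1.58 × 10^-5
Kb = Kw/Ka = 1.0×10^-14 / 1.58 × 10^-5 = 6.33 × 10^-10
From the ICE table, Kb = x²/(0.26 − x) = 6.33 × 10^-10.
Neglecting x in the denominator: x = √(6.33 × 10^-10 × 0.26) = 1.28 × 10^-5 M
pOH = −log(1.28 × 10^-5) = 4.89; pH = 14.00 − 4.89 = 9.11

pH = 9.11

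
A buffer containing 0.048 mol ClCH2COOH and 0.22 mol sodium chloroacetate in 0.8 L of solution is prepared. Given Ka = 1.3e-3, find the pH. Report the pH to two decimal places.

pKa = −log(1.3 × 10^-3) = 2.886
pH = pKa + log([A⁻]/[HA]) = 2.886 + log(0.22/0.048)
pH = 2.886 + (+0.661) = 3.55

pH = 3.55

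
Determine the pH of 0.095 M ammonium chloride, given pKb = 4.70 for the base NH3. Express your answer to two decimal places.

NH4+ is the conjugate acid of the weak base NH3.
Kb = 10^(−4.70) = 2.00 × 10^-5
Ka = Kw/Kb = 1.0×10^-14 / 2.00 × 10^-5 = 5.00 × 10^-10
From the ICE table, Ka = [H+]²/(0.095 − [H+]) = 5.00 × 10^-10.
Since Ka ≪ C₀, [H+] ≈ √(Ka·C₀) = 6.89 × 10^-6 M.
pH = −log(6.89 × 10^-6) = 5.16

pH = 5.16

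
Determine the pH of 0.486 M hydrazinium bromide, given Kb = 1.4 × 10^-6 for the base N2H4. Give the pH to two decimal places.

pH = 4.23

N2H5+ is the conjugate acid of the weak base N2H4.
Ka = Kw/Kb = 1.0×10^-14 / 1.4 × 10^-6 = 7.14 × 10^-9
Ka = x²/(0.486 − x) = 7.14 × 10^-9
Assume x ≪ 0.486: x ≈ √(7.14 × 10^-9 × 0.486) = 5.89 × 10^-5 M
(x/C₀ = 0.012% < 5%, so the approximation holds.)
pH = −log(5.89 × 10^-5) = 4.23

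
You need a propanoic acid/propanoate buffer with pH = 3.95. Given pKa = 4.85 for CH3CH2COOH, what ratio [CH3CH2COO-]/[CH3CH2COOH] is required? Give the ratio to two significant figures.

pH = pKa + log(r) ⇒ log(r) = 3.95 − 4.85 = -0.90
r = [CH3CH2COO-]/[CH3CH2COOH] = 10^(-0.90) = 0.126

ratio = 0.13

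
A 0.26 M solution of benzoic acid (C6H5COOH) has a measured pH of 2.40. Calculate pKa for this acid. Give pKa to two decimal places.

pKa = 4.21

[H+] = 10^(-2.40) = 3.98 × 10^-3 M
At equilibrium [HA] = 0.26 − 3.98 × 10^-3 = 2.56 × 10^-1 M
Ka = [H+][A-]/[HA] = (3.98 × 10^-3)² / 2.56 × 10^-1 = 6.19 × 10^-5
pKa = -log(6.19 × 10^-5) = 4.21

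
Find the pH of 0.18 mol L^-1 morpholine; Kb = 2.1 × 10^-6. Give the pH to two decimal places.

C4H8ONH + H2O ⇌ C4H8ONH2+ + OH-
From the ICE table, Kb = [OH-]²/(0.18 − [OH-]) = 2.1 × 10^-6.
Since Kb ≪ C₀, [OH-] ≈ √(Kb·C₀) = 6.15 × 10^-4 M.
Check: 0.34% ionized — well under 5%, approximation valid.
pOH = 3.21, so pH = 14.00 − pOH = 10.79

pH = 10.79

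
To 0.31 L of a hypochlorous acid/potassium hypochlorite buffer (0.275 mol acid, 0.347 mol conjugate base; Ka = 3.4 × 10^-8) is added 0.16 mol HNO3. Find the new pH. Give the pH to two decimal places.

After neutralization: n(HOCl) = 0.435 mol, n(OCl-) = 0.187 mol.
pKa = −log(3.4 × 10^-8) = 7.469
Henderson–Hasselbalch with mole ratio 0.187/0.435: pH = 7.469 + (-0.367)

pH = 7.10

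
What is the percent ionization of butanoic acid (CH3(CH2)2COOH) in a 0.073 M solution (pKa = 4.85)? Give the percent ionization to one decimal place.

1.4%

CH3(CH2)2COOH ⇌ CH3(CH2)2COO- + H+; let x = [H+] at equilibrium.
Ka = 10^(−4.85) = 1.41 × 10^-5
x ≈ √(Ka·C₀) = √(1.41 × 10^-5 × 0.073) = 1.01 × 10^-3 M
% ionization = x/C₀ × 100% = 1.01 × 10^-3/0.073 × 100% = 1.4%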